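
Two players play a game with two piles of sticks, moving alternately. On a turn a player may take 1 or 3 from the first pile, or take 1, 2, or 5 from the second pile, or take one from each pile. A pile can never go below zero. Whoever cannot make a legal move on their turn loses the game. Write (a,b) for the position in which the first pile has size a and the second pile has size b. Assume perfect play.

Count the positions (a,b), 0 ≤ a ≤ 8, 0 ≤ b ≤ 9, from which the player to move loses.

Label each position W (a win for the player to move) or L (a loss). A position with no legal move is L; any other position is W exactly when some move reaches an L, and L when every move reaches a W.
Every move lowers a or b (never raises either), so fill the grid row by row in increasing a, and left to right within a row: each cell's successors are then already labelled.
      b=0  b=1  b=2  b=3  b=4  b=5  b=6  b=7  b=8  b=9
a=0:    L    W    W    L    W    W    L    W    W    L
a=1:    W    W    L    W    W    L    W    W    L    W
a=2:    L    W    W    W    L    W    W    L    W    W
a=3:    W    W    L    W    W    W    W    W    W    W
a=4:    L    W    W    W    L    W    W    L    W    W
a=5:    W    W    L    W    W    W    L    W    W    L
a=6:    L    W    W    W    L    W    W    W    L    W
a=7:    W    W    L    W    W    W    L    W    W    W
a=8:    L    W    W    W    L    W    W    W    L    W
Cells with no legal move (terminal, hence L): (0,0).
The remaining L cells, each justified by listing all of its moves:
(0,3): only reaches (0,2)(W), (0,1)(W), all W → L
(0,6): only reaches (0,5)(W), (0,4)(W), (0,1)(W), all W → L
(0,9): only reaches (0,8)(W), (0,7)(W), (0,4)(W), all W → L
(1,2): only reaches (0,2)(W), (1,1)(W), (1,0)(W), (0,1)(W), all W → L
(1,5): only reaches (0,5)(W), (1,4)(W), (1,3)(W), (1,0)(W), (0,4)(W), all W → L
(1,8): only reaches (0,8)(W), (1,7)(W), (1,6)(W), (1,3)(W), (0,7)(W), all W → L
(2,0): only reaches (1,0)(W), which is W → L
(2,4): only reaches (1,4)(W), (2,3)(W), (2,2)(W), (1,3)(W), all W → L
(2,7): only reaches (1,7)(W), (2,6)(W), (2,5)(W), (2,2)(W), (1,6)(W), all W → L
(3,2): only reaches (2,2)(W), (0,2)(W), (3,1)(W), (3,0)(W), (2,1)(W), all W → L
(4,0): only reaches (3,0)(W), (1,0)(W), all W → L
(4,4): only reaches (3,4)(W), (1,4)(W), (4,3)(W), (4,2)(W), (3,3)(W), all W → L
(4,7): only reaches (3,7)(W), (1,7)(W), (4,6)(W), (4,5)(W), (4,2)(W), (3,6)(W), all W → L
(5,2): only reaches (4,2)(W), (2,2)(W), (5,1)(W), (5,0)(W), (4,1)(W), all W → L
(5,6): only reaches (4,6)(W), (2,6)(W), (5,5)(W), (5,4)(W), (5,1)(W), (4,5)(W), all W → L
(5,9): only reaches (4,9)(W), (2,9)(W), (5,8)(W), (5,7)(W), (5,4)(W), (4,8)(W), all W → L
(6,0): only reaches (5,0)(W), (3,0)(W), all W → L
(6,4): only reaches (5,4)(W), (3,4)(W), (6,3)(W), (6,2)(W), (5,3)(W), all W → L
(6,8): only reaches (5,8)(W), (3,8)(W), (6,7)(W), (6,6)(W), (6,3)(W), (5,7)(W), all W → L
(7,2): only reaches (6,2)(W), (4,2)(W), (7,1)(W), (7,0)(W), (6,1)(W), all W → L
(7,6): only reaches (6,6)(W), (4,6)(W), (7,5)(W), (7,4)(W), (7,1)(W), (6,5)(W), all W → L
(8,0): only reaches (7,0)(W), (5,0)(W), all W → L
(8,4): only reaches (7,4)(W), (5,4)(W), (8,3)(W), (8,2)(W), (7,3)(W), all W → L
(8,8): only reaches (7,8)(W), (5,8)(W), (8,7)(W), (8,6)(W), (8,3)(W), (7,7)(W), all W → L
Every other cell has at least one move into one of the L cells above, so it is W.
L cells per row: a=0: 4, a=1: 3, a=2: 3, a=3: 1, a=4: 3, a=5: 3, a=6: 3, a=7: 2, a=8: 3; total 25.

25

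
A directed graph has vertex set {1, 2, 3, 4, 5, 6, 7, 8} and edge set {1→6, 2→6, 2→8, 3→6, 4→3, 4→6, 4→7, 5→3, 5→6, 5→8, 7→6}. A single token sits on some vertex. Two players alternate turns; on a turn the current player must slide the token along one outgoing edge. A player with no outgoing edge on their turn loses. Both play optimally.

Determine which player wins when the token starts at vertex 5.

Compute win/loss labels from the base case upward. A position with no move is L. Any other position is W if it can reach an L in one move, else L.
Every edge goes from a vertex to one that appears earlier in the order 6, 8, 7, 3, 5, 4, 2, 1, so processing vertices in that order labels each vertex after all of its successors.
6: no outgoing edge → L
8: no outgoing edge → L
7: reaches L-position 6 → W
3: reaches L-position 6 → W
5: reaches L-position 8 → W
4: reaches L-position 6 → W
2: reaches L-position 8 → W
1: reaches L-position 6 → W
From 5 the player to move can move to 8, reaching an L position.

The first player wins.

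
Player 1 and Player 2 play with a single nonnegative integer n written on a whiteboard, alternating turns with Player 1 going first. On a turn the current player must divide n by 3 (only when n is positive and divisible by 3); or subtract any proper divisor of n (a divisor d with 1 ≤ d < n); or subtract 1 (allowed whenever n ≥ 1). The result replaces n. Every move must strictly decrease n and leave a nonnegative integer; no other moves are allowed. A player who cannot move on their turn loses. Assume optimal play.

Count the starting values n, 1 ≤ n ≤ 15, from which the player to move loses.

Build the W/L table. Terminal = L. A non-terminal position is W if it has a move to some L; otherwise it is L.
n=0: no move → L
n=1: can move to 0, which is L ⇒ W
n=2: the only move is to 1(W), a W ⇒ L
n=3: can move to 2, which is L ⇒ W
n=4: can move to 2, which is L ⇒ W
n=5: the only move is to 4(W), a W ⇒ L
n=6: can move to 2, which is L ⇒ W
n=7: the only move is to 6(W), a W ⇒ L
n=8: can move to 7, which is L ⇒ W
n=9: moves to 3(W), 6(W), 8(W); every one is W ⇒ L
n=10: can move to 5, which is L ⇒ W
n=11: the only move is to 10(W), a W ⇒ L
n=12: can move to 9, which is L ⇒ W
n=13: the only move is to 12(W), a W ⇒ L
n=14: can move to 7, which is L ⇒ W
n=15: can move to 5, which is L ⇒ W
L entries with 1 ≤ n ≤ 15 (n=0 is outside the asked range and is not counted): n = 2, 5, 7, 9, 11, 13; that makes 6.

6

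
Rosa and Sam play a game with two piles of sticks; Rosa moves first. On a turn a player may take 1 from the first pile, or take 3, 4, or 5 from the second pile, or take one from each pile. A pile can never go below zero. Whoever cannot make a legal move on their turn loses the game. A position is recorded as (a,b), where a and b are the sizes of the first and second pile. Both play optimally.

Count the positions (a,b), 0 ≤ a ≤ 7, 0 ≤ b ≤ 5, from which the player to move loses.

Label each position W (a win for the player to move) or L (a loss). A position with no legal move is L; any other position is W exactly when some move reaches an L, and L when every move reaches a W.
Every move lowers a or b (never raises either), so fill the grid row by row in increasing a, and left to right within a row: each cell's successors are then already labelled.
      b=0  b=1  b=2  b=3  b=4  b=5
a=0:    L    L    L    W    W    W
a=1:    W    W    W    W    L    L
a=2:    L    L    L    W    W    W
a=3:    W    W    W    W    L    L
a=4:    L    L    L    W    W    W
a=5:    W    W    W    W    L    L
a=6:    L    L    L    W    W    W
a=7:    W    W    W    W    L    L
Cells with no legal move (terminal, hence L): (0,0), (0,1), (0,2).
The remaining L cells, each justified by listing all of its moves:
(1,4): →(0,4)(W), (1,1)(W), (1,0)(W), (0,3)(W) — all W, so L
(1,5): →(0,5)(W), (1,2)(W), (1,1)(W), (1,0)(W), (0,4)(W) — all W, so L
(2,0): →(1,0)(W) only, which is W, so L
(2,1): →(1,1)(W), (1,0)(W) — all W, so L
(2,2): →(1,2)(W), (1,1)(W) — all W, so L
(3,4): →(2,4)(W), (3,1)(W), (3,0)(W), (2,3)(W) — all W, so L
(3,5): →(2,5)(W), (3,2)(W), (3,1)(W), (3,0)(W), (2,4)(W) — all W, so L
(4,0): →(3,0)(W) only, which is W, so L
(4,1): →(3,1)(W), (3,0)(W) — all W, so L
(4,2): →(3,2)(W), (3,1)(W) — all W, so L
(5,4): →(4,4)(W), (5,1)(W), (5,0)(W), (4,3)(W) — all W, so L
(5,5): →(4,5)(W), (5,2)(W), (5,1)(W), (5,0)(W), (4,4)(W) — all W, so L
(6,0): →(5,0)(W) only, which is W, so L
(6,1): →(5,1)(W), (5,0)(W) — all W, so L
(6,2): →(5,2)(W), (5,1)(W) — all W, so L
(7,4): →(6,4)(W), (7,1)(W), (7,0)(W), (6,3)(W) — all W, so L
(7,5): →(6,5)(W), (7,2)(W), (7,1)(W), (7,0)(W), (6,4)(W) — all W, so L
Every other cell has at least one move into one of the L cells above, so it is W.
L cells per row: a=0: 3, a=1: 2, a=2: 3, a=3: 2, a=4: 3, a=5: 2, a=6: 3, a=7: 2; total 20.

20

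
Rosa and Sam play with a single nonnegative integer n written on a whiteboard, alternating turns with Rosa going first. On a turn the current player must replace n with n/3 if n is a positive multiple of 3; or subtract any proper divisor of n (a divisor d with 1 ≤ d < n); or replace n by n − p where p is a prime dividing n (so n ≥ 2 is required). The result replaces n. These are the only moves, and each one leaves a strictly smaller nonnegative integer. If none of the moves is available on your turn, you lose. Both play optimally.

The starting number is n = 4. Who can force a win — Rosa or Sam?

Work bottom-up. With no move the player to move loses. Otherwise the position is W if at least one move leads to an L position for the opponent, and L if every move leads to a W.
n=0: no move → L
n=1: no move → L
n=2: →0(L), so W
n=3: →0(L), so W
n=4: →2(W), 3(W) — all W, so L
The starting position 4 is L: whatever Rosa does, the opponent receives a W position.

Sam wins.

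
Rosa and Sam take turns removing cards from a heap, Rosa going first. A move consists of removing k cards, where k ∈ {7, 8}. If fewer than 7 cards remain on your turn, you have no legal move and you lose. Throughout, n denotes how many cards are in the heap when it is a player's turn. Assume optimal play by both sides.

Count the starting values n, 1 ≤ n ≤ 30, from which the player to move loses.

14

Positions with no move are L. A position that does have a move is losing for the player to move precisely when every available move leads to a winning position for the opponent. Fill in the labels:
n=0: no move → L
n=1: no move → L
n=2: no move → L
n=3: no move → L
n=4: no move → L
n=5: no move → L
n=6: no move → L
n=7: reaches L-position 0 → W
n=8: reaches L-position 1 → W
n=9: reaches L-position 2 → W
n=10: reaches L-position 3 → W
n=11: reaches L-position 4 → W
n=12: reaches L-position 5 → W
n=13: reaches L-position 6 → W
n=14: reaches L-position 6 → W
n=15: only reaches 8(W), 7(W), all W → L
n=16: only reaches 9(W), 8(W), all W → L
n=17: only reaches 10(W), 9(W), all W → L
n=18: only reaches 11(W), 10(W), all W → L
n=19: only reaches 12(W), 11(W), all W → L
n=20: only reaches 13(W), 12(W), all W → L
n=21: only reaches 14(W), 13(W), all W → L
n=22: reaches L-position 15 → W
n=23: reaches L-position 16 → W
n=24: reaches L-position 17 → W
n=25: reaches L-position 18 → W
n=26: reaches L-position 19 → W
n=27: reaches L-position 20 → W
n=28: reaches L-position 21 → W
n=29: reaches L-position 21 → W
n=30: only reaches 23(W), 22(W), all W → L
L entries with 1 ≤ n ≤ 30 (n=0 is outside the asked range and is not counted): n = 1, 2, 3, 4, 5, 6, 15, 16, 17, 18, 19, 20, 21, 30; that makes 14.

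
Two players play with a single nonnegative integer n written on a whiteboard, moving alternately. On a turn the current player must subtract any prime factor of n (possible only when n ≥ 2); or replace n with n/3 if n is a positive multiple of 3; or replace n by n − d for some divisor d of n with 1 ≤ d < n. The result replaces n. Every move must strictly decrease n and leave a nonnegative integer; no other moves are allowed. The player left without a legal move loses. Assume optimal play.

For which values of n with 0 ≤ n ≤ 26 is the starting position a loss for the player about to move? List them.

Work bottom-up. With no move the player to move loses. Otherwise the position is W if at least one move leads to an L position for the opponent, and L if every move leads to a W.
n=0: no move → L
n=1: no move → L
n=2: W (go to 0, an L position)
n=3: W (go to 0, an L position)
n=4: L (options 2(W), 3(W) are all W)
n=5: W (go to 0, an L position)
n=6: W (go to 4, an L position)
n=7: W (go to 0, an L position)
n=8: W (go to 4, an L position)
n=9: L (options 3(W), 6(W), 8(W) are all W)
n=10: W (go to 9, an L position)
n=11: W (go to 0, an L position)
n=12: W (go to 4, an L position)
n=13: W (go to 0, an L position)
n=14: L (options 7(W), 12(W), 13(W) are all W)
n=15: W (go to 14, an L position)
n=16: W (go to 14, an L position)
n=17: W (go to 0, an L position)
n=18: W (go to 9, an L position)
n=19: W (go to 0, an L position)
n=20: L (options 10(W), 15(W), 16(W), 18(W), 19(W) are all W)
n=21: W (go to 14, an L position)
n=22: W (go to 20, an L position)
n=23: W (go to 0, an L position)
n=24: W (go to 20, an L position)
n=25: W (go to 20, an L position)
n=26: L (options 13(W), 24(W), 25(W) are all W)
The losing starting values of n are exactly the entries labelled L in this table (7 of them).

0, 1, 4, 9, 14, 20, 26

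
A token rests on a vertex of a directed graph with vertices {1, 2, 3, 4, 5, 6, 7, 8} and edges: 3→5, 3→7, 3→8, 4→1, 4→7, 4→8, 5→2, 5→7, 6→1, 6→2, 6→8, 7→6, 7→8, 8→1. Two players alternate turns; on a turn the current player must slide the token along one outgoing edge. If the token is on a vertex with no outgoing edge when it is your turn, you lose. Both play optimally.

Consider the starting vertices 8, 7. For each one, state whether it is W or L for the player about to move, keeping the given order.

8: W, 7: L

Label each position W (a win for the player to move) or L (a loss). A position with no legal move is L; any other position is W exactly when some move reaches an L, and L when every move reaches a W.
Every edge goes from a vertex to one that appears earlier in the order 2, 1, 8, 6, 7, 4, 5, 3, so processing vertices in that order labels each vertex after all of its successors.
2: no outgoing edge → L
1: no outgoing edge → L
8: W (go to 1, an L position)
6: W (go to 1, an L position)
7: L (options 6(W), 8(W) are all W)
4: W (go to 7, an L position)
5: W (go to 7, an L position)
3: W (go to 7, an L position)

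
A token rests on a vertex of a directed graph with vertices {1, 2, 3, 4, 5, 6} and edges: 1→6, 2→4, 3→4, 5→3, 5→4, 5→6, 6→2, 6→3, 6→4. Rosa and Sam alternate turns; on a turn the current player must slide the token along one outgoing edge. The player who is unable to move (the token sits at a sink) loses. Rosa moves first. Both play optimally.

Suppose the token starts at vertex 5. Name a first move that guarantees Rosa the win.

Move to 4.

Classify positions by backward induction: terminal positions (no move available) are L. From any other position, the mover wins iff some move reaches an L.
Every edge goes from a vertex to one that appears earlier in the order 4, 2, 3, 6, 5, 1, so processing vertices in that order labels each vertex after all of its successors.
4: no outgoing edge → L
2: →4(L), so W
3: →4(L), so W
6: →4(L), so W
5: →4(L), so W
1: →6(W) only, which is W, so L
From 5, the L positions reachable in one move are: 4.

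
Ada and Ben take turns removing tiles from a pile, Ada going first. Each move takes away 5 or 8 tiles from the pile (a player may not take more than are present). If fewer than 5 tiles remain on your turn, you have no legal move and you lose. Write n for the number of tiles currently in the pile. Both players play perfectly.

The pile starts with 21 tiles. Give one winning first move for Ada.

Work bottom-up. With no move the player to move loses. Otherwise the position is W if at least one move leads to an L position for the opponent, and L if every move leads to a W.
n=0: no move → L
n=1: no move → L
n=2: no move → L
n=3: no move → L
n=4: no move → L
n=5: →0(L), so W
n=6: →1(L), so W
n=7: →2(L), so W
n=8: →3(L), so W
n=9: →4(L), so W
n=10: →2(L), so W
n=11: →3(L), so W
n=12: →4(L), so W
n=13: →8(W), 5(W) — all W, so L
n=14: →9(W), 6(W) — all W, so L
n=15: →10(W), 7(W) — all W, so L
n=16: →11(W), 8(W) — all W, so L
n=17: →12(W), 9(W) — all W, so L
n=18: →13(L), so W
n=19: →14(L), so W
n=20: →15(L), so W
n=21: →16(L), so W
From 21, the L positions reachable in one move are: 16, 13. Any move reaching one of these is winning.

Remove 5, leaving 16.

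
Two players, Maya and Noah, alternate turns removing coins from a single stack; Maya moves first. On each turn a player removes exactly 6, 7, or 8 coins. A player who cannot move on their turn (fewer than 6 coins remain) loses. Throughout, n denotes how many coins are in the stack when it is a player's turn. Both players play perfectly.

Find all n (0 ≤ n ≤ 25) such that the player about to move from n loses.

Build the W/L table. Terminal = L. A non-terminal position is W if it has a move to some L; otherwise it is L.
n=0: no move → L
n=1: no move → L
n=2: no move → L
n=3: no move → L
n=4: no move → L
n=5: no move → L
n=6: →0(L), so W
n=7: →1(L), so W
n=8: →2(L), so W
n=9: →3(L), so W
n=10: →4(L), so W
n=11: →5(L), so W
n=12: →5(L), so W
n=13: →5(L), so W
n=14: →8(W), 7(W), 6(W) — all W, so L
n=15: →9(W), 8(W), 7(W) — all W, so L
n=16: →10(W), 9(W), 8(W) — all W, so L
n=17: →11(W), 10(W), 9(W) — all W, so L
n=18: →12(W), 11(W), 10(W) — all W, so L
n=19: →13(W), 12(W), 11(W) — all W, so L
n=20: →14(L), so W
n=21: →15(L), so W
n=22: →16(L), so W
n=23: →17(L), so W
n=24: →18(L), so W
n=25: →19(L), so W
The losing starting values of n are exactly the entries labelled L in this table (12 of them).

0, 1, 2, 3, 4, 5, 14, 15, 16, 17, 18, 19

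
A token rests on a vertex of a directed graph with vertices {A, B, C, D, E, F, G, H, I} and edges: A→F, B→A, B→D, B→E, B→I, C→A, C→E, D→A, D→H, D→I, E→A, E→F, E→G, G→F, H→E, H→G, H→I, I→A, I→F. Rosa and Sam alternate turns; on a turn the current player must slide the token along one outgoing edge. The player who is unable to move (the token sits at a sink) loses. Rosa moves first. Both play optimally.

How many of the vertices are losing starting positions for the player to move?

Compute win/loss labels from the base case upward. A position with no move is L. Any other position is W if it can reach an L in one move, else L.
Every edge goes from a vertex to one that appears earlier in the order F, A, I, G, E, H, D, B, C, so processing vertices in that order labels each vertex after all of its successors.
F: no outgoing edge → L
A: W (go to F, an L position)
I: W (go to F, an L position)
G: W (go to F, an L position)
E: W (go to F, an L position)
H: L (options E(W), G(W), I(W) are all W)
D: W (go to H, an L position)
B: L (options D(W), E(W), I(W), A(W) are all W)
C: L (options E(W), A(W) are all W)
The L vertices are B, C, F, H; that is 4 in all.

4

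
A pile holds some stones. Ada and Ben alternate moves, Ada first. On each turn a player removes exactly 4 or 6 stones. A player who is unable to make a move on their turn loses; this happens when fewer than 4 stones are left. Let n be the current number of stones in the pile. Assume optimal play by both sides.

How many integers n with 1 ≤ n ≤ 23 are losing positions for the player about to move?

11

Work bottom-up. With no move the player to move loses. Otherwise the position is W if at least one move leads to an L position for the opponent, and L if every move leads to a W.
n=0: no move → L
n=1: no move → L
n=2: no move → L
n=3: no move → L
n=4: reaches L-position 0 → W
n=5: reaches L-position 1 → W
n=6: reaches L-position 2 → W
n=7: reaches L-position 3 → W
n=8: reaches L-position 2 → W
n=9: reaches L-position 3 → W
n=10: only reaches 6(W), 4(W), all W → L
n=11: only reaches 7(W), 5(W), all W → L
n=12: only reaches 8(W), 6(W), all W → L
n=13: only reaches 9(W), 7(W), all W → L
n=14: reaches L-position 10 → W
n=15: reaches L-position 11 → W
n=16: reaches L-position 12 → W
n=17: reaches L-position 13 → W
n=18: reaches L-position 12 → W
n=19: reaches L-position 13 → W
n=20: only reaches 16(W), 14(W), all W → L
n=21: only reaches 17(W), 15(W), all W → L
n=22: only reaches 18(W), 16(W), all W → L
n=23: only reaches 19(W), 17(W), all W → L
L entries with 1 ≤ n ≤ 23 (n=0 is outside the asked range and is not counted): n = 1, 2, 3, 10, 11, 12, 13, 20, 21, 22, 23; that makes 11.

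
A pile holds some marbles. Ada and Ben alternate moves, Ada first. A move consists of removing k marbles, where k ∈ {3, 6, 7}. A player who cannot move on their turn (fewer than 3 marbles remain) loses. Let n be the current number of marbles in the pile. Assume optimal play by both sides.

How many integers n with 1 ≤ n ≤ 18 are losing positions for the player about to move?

5

Label each position W (a win for the player to move) or L (a loss). A position with no legal move is L; any other position is W exactly when some move reaches an L, and L when every move reaches a W.
n=0: no move → L
n=1: no move → L
n=2: no move → L
n=3: can move to 0, which is L ⇒ W
n=4: can move to 1, which is L ⇒ W
n=5: can move to 2, which is L ⇒ W
n=6: can move to 0, which is L ⇒ W
n=7: can move to 1, which is L ⇒ W
n=8: can move to 2, which is L ⇒ W
n=9: can move to 2, which is L ⇒ W
n=10: moves to 7(W), 4(W), 3(W); every one is W ⇒ L
n=11: moves to 8(W), 5(W), 4(W); every one is W ⇒ L
n=12: moves to 9(W), 6(W), 5(W); every one is W ⇒ L
n=13: can move to 10, which is L ⇒ W
n=14: can move to 11, which is L ⇒ W
n=15: can move to 12, which is L ⇒ W
n=16: can move to 10, which is L ⇒ W
n=17: can move to 11, which is L ⇒ W
n=18: can move to 12, which is L ⇒ W
L entries with 1 ≤ n ≤ 18 (n=0 is outside the asked range and is not counted): n = 1, 2, 10, 11, 12; that makes 5.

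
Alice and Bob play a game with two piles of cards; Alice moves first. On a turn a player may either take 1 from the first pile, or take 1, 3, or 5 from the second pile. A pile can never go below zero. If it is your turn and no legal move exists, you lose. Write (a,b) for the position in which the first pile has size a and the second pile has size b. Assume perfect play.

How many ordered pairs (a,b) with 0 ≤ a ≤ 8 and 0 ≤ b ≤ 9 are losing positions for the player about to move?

Positions with no move are L. A position that does have a move is losing for the player to move precisely when every available move leads to a winning position for the opponent. Fill in the labels:
Every move lowers a or b (never raises either), so fill the grid row by row in increasing a, and left to right within a row: each cell's successors are then already labelled.
      b=0  b=1  b=2  b=3  b=4  b=5  b=6  b=7  b=8  b=9
a=0:    L    W    L    W    L    W    L    W    L    W
a=1:    W    L    W    L    W    L    W    L    W    L
a=2:    L    W    L    W    L    W    L    W    L    W
a=3:    W    L    W    L    W    L    W    L    W    L
a=4:    L    W    L    W    L    W    L    W    L    W
a=5:    W    L    W    L    W    L    W    L    W    L
a=6:    L    W    L    W    L    W    L    W    L    W
a=7:    W    L    W    L    W    L    W    L    W    L
a=8:    L    W    L    W    L    W    L    W    L    W
Cells with no legal move (terminal, hence L): (0,0).
The remaining L cells, each justified by listing all of its moves:
(0,2): the only move is to (0,1)(W), a W ⇒ L
(0,4): moves to (0,3)(W), (0,1)(W); every one is W ⇒ L
(0,6): moves to (0,5)(W), (0,3)(W), (0,1)(W); every one is W ⇒ L
(0,8): moves to (0,7)(W), (0,5)(W), (0,3)(W); every one is W ⇒ L
(1,1): moves to (0,1)(W), (1,0)(W); every one is W ⇒ L
(1,3): moves to (0,3)(W), (1,2)(W), (1,0)(W); every one is W ⇒ L
(1,5): moves to (0,5)(W), (1,4)(W), (1,2)(W), (1,0)(W); every one is W ⇒ L
(1,7): moves to (0,7)(W), (1,6)(W), (1,4)(W), (1,2)(W); every one is W ⇒ L
(1,9): moves to (0,9)(W), (1,8)(W), (1,6)(W), (1,4)(W); every one is W ⇒ L
(2,0): the only move is to (1,0)(W), a W ⇒ L
(2,2): moves to (1,2)(W), (2,1)(W); every one is W ⇒ L
(2,4): moves to (1,4)(W), (2,3)(W), (2,1)(W); every one is W ⇒ L
(2,6): moves to (1,6)(W), (2,5)(W), (2,3)(W), (2,1)(W); every one is W ⇒ L
(2,8): moves to (1,8)(W), (2,7)(W), (2,5)(W), (2,3)(W); every one is W ⇒ L
(3,1): moves to (2,1)(W), (3,0)(W); every one is W ⇒ L
(3,3): moves to (2,3)(W), (3,2)(W), (3,0)(W); every one is W ⇒ L
(3,5): moves to (2,5)(W), (3,4)(W), (3,2)(W), (3,0)(W); every one is W ⇒ L
(3,7): moves to (2,7)(W), (3,6)(W), (3,4)(W), (3,2)(W); every one is W ⇒ L
(3,9): moves to (2,9)(W), (3,8)(W), (3,6)(W), (3,4)(W); every one is W ⇒ L
(4,0): the only move is to (3,0)(W), a W ⇒ L
(4,2): moves to (3,2)(W), (4,1)(W); every one is W ⇒ L
(4,4): moves to (3,4)(W), (4,3)(W), (4,1)(W); every one is W ⇒ L
(4,6): moves to (3,6)(W), (4,5)(W), (4,3)(W), (4,1)(W); every one is W ⇒ L
(4,8): moves to (3,8)(W), (4,7)(W), (4,5)(W), (4,3)(W); every one is W ⇒ L
(5,1): moves to (4,1)(W), (5,0)(W); every one is W ⇒ L
(5,3): moves to (4,3)(W), (5,2)(W), (5,0)(W); every one is W ⇒ L
(5,5): moves to (4,5)(W), (5,4)(W), (5,2)(W), (5,0)(W); every one is W ⇒ L
(5,7): moves to (4,7)(W), (5,6)(W), (5,4)(W), (5,2)(W); every one is W ⇒ L
(5,9): moves to (4,9)(W), (5,8)(W), (5,6)(W), (5,4)(W); every one is W ⇒ L
(6,0): the only move is to (5,0)(W), a W ⇒ L
(6,2): moves to (5,2)(W), (6,1)(W); every one is W ⇒ L
(6,4): moves to (5,4)(W), (6,3)(W), (6,1)(W); every one is W ⇒ L
(6,6): moves to (5,6)(W), (6,5)(W), (6,3)(W), (6,1)(W); every one is W ⇒ L
(6,8): moves to (5,8)(W), (6,7)(W), (6,5)(W), (6,3)(W); every one is W ⇒ L
(7,1): moves to (6,1)(W), (7,0)(W); every one is W ⇒ L
(7,3): moves to (6,3)(W), (7,2)(W), (7,0)(W); every one is W ⇒ L
(7,5): moves to (6,5)(W), (7,4)(W), (7,2)(W), (7,0)(W); every one is W ⇒ L
(7,7): moves to (6,7)(W), (7,6)(W), (7,4)(W), (7,2)(W); every one is W ⇒ L
(7,9): moves to (6,9)(W), (7,8)(W), (7,6)(W), (7,4)(W); every one is W ⇒ L
(8,0): the only move is to (7,0)(W), a W ⇒ L
(8,2): moves to (7,2)(W), (8,1)(W); every one is W ⇒ L
(8,4): moves to (7,4)(W), (8,3)(W), (8,1)(W); every one is W ⇒ L
(8,6): moves to (7,6)(W), (8,5)(W), (8,3)(W), (8,1)(W); every one is W ⇒ L
(8,8): moves to (7,8)(W), (8,7)(W), (8,5)(W), (8,3)(W); every one is W ⇒ L
Every other cell has at least one move into one of the L cells above, so it is W.
L cells per row: a=0: 5, a=1: 5, a=2: 5, a=3: 5, a=4: 5, a=5: 5, a=6: 5, a=7: 5, a=8: 5; total 45.

45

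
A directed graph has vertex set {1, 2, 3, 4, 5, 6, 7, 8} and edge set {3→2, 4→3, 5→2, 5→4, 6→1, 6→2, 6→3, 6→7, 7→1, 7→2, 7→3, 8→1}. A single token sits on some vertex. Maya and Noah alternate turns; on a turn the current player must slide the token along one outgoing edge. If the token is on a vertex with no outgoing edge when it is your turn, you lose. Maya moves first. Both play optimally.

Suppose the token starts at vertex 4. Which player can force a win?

Classify positions by backward induction: terminal positions (no move available) are L. From any other position, the mover wins iff some move reaches an L.
Every edge goes from a vertex to one that appears earlier in the order 1, 2, 3, 7, 8, 6, 4, 5, so processing vertices in that order labels each vertex after all of its successors.
1: no outgoing edge → L
2: no outgoing edge → L
3: can move to 2, which is L ⇒ W
7: can move to 2, which is L ⇒ W
8: can move to 1, which is L ⇒ W
6: can move to 2, which is L ⇒ W
4: the only move is to 3(W), a W ⇒ L
5: can move to 4, which is L ⇒ W
Every move from 4 reaches a W position, so the mover loses.

Noah wins.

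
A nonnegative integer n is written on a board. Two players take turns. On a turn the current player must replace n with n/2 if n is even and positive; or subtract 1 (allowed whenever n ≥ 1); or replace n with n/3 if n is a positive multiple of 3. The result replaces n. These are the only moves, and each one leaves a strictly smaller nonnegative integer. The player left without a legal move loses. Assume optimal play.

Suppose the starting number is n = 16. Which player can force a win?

The second player wins.

Positions with no move are L. A position that does have a move is losing for the player to move precisely when every available move leads to a winning position for the opponent. Fill in the labels:
n=0: no move → L
n=1: can move to 0, which is L ⇒ W
n=2: the only move is to 1(W), a W ⇒ L
n=3: can move to 2, which is L ⇒ W
n=4: can move to 2, which is L ⇒ W
n=5: the only move is to 4(W), a W ⇒ L
n=6: can move to 2, which is L ⇒ W
n=7: the only move is to 6(W), a W ⇒ L
n=8: can move to 7, which is L ⇒ W
n=9: moves to 3(W), 8(W); every one is W ⇒ L
n=10: can move to 5, which is L ⇒ W
n=11: the only move is to 10(W), a W ⇒ L
n=12: can move to 11, which is L ⇒ W
n=13: the only move is to 12(W), a W ⇒ L
n=14: can move to 7, which is L ⇒ W
n=15: can move to 5, which is L ⇒ W
n=16: moves to 8(W), 15(W); every one is W ⇒ L
Every move from 16 reaches a W position, so the mover loses.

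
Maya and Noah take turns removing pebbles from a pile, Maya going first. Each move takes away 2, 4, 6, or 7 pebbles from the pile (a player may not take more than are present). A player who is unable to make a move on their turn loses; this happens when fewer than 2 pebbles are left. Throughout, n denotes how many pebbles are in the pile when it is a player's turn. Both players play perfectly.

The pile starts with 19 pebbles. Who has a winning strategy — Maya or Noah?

Compute win/loss labels from the base case upward. A position with no move is L. Any other position is W if it can reach an L in one move, else L.
n=0: no move → L
n=1: no move → L
n=2: can move to 0, which is L ⇒ W
n=3: can move to 1, which is L ⇒ W
n=4: can move to 0, which is L ⇒ W
n=5: can move to 1, which is L ⇒ W
n=6: can move to 0, which is L ⇒ W
n=7: can move to 1, which is L ⇒ W
n=8: can move to 1, which is L ⇒ W
n=9: moves to 7(W), 5(W), 3(W), 2(W); every one is W ⇒ L
n=10: moves to 8(W), 6(W), 4(W), 3(W); every one is W ⇒ L
n=11: can move to 9, which is L ⇒ W
n=12: can move to 10, which is L ⇒ W
n=13: can move to 9, which is L ⇒ W
n=14: can move to 10, which is L ⇒ W
n=15: can move to 9, which is L ⇒ W
n=16: can move to 10, which is L ⇒ W
n=17: can move to 10, which is L ⇒ W
n=18: moves to 16(W), 14(W), 12(W), 11(W); every one is W ⇒ L
n=19: moves to 17(W), 15(W), 13(W), 12(W); every one is W ⇒ L
Every move from 19 reaches a W position, so the mover loses.

Noah wins.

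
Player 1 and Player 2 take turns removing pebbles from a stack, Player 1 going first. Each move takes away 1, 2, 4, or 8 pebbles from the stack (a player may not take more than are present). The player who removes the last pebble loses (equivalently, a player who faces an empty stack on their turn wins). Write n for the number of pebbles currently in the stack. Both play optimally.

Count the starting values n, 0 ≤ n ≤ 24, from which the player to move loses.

Classify positions by backward induction: terminal positions (no move available) are W. From any other position, the mover wins iff some move reaches an L.
n=0: no move; the opponent has just taken the last pebble and therefore loses → W
n=1: →0(W) only, which is W, so L
n=2: →1(L), so W
n=3: →1(L), so W
n=4: →3(W), 2(W), 0(W) — all W, so L
n=5: →4(L), so W
n=6: →4(L), so W
n=7: →6(W), 5(W), 3(W) — all W, so L
n=8: →7(L), so W
n=9: →7(L), so W
n=10: →9(W), 8(W), 6(W), 2(W) — all W, so L
n=11: →10(L), so W
n=12: →10(L), so W
n=13: →12(W), 11(W), 9(W), 5(W) — all W, so L
n=14: →13(L), so W
n=15: →13(L), so W
n=16: →15(W), 14(W), 12(W), 8(W) — all W, so L
n=17: →16(L), so W
n=18: →16(L), so W
n=19: →18(W), 17(W), 15(W), 11(W) — all W, so L
n=20: →19(L), so W
n=21: →19(L), so W
n=22: →21(W), 20(W), 18(W), 14(W) — all W, so L
n=23: →22(L), so W
n=24: →22(L), so W
L entries with 0 ≤ n ≤ 24: n = 1, 4, 7, 10, 13, 16, 19, 22; that makes 8.

8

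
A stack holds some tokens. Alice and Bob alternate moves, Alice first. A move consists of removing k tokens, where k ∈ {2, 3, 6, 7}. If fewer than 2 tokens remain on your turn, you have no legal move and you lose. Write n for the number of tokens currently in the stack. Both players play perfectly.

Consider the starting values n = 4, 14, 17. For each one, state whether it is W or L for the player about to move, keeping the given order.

Positions with no move are L. A position that does have a move is losing for the player to move precisely when every available move leads to a winning position for the opponent. Fill in the labels:
n=0: no move → L
n=1: no move → L
n=2: can move to 0, which is L ⇒ W
n=3: can move to 1, which is L ⇒ W
n=4: can move to 1, which is L ⇒ W
n=5: moves to 3(W), 2(W); every one is W ⇒ L
n=6: can move to 0, which is L ⇒ W
n=7: can move to 5, which is L ⇒ W
n=8: can move to 5, which is L ⇒ W
n=9: moves to 7(W), 6(W), 3(W), 2(W); every one is W ⇒ L
n=10: moves to 8(W), 7(W), 4(W), 3(W); every one is W ⇒ L
n=11: can move to 9, which is L ⇒ W
n=12: can move to 10, which is L ⇒ W
n=13: can move to 10, which is L ⇒ W
n=14: moves to 12(W), 11(W), 8(W), 7(W); every one is W ⇒ L
n=15: can move to 9, which is L ⇒ W
n=16: can move to 14, which is L ⇒ W
n=17: can move to 14, which is L ⇒ W

4: W, 14: L, 17: W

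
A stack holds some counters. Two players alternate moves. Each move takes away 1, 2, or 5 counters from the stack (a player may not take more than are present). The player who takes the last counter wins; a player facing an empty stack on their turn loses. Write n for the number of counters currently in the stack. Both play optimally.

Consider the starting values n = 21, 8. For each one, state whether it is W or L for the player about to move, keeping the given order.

Classify positions by backward induction: terminal positions (no move available) are L. From any other position, the mover wins iff some move reaches an L.
n=0: no move → L
n=1: can move to 0, which is L ⇒ W
n=2: can move to 0, which is L ⇒ W
n=3: moves to 2(W), 1(W); every one is W ⇒ L
n=4: can move to 3, which is L ⇒ W
n=5: can move to 3, which is L ⇒ W
n=6: moves to 5(W), 4(W), 1(W); every one is W ⇒ L
n=7: can move to 6, which is L ⇒ W
n=8: can move to 6, which is L ⇒ W
n=9: moves to 8(W), 7(W), 4(W); every one is W ⇒ L
n=10: can move to 9, which is L ⇒ W
n=11: can move to 9, which is L ⇒ W
n=12: moves to 11(W), 10(W), 7(W); every one is W ⇒ L
n=13: can move to 12, which is L ⇒ W
n=14: can move to 12, which is L ⇒ W
n=15: moves to 14(W), 13(W), 10(W); every one is W ⇒ L
n=16: can move to 15, which is L ⇒ W
n=17: can move to 15, which is L ⇒ W
n=18: moves to 17(W), 16(W), 13(W); every one is W ⇒ L
n=19: can move to 18, which is L ⇒ W
n=20: can move to 18, which is L ⇒ W
n=21: moves to 20(W), 19(W), 16(W); every one is W ⇒ L

21: L, 8: W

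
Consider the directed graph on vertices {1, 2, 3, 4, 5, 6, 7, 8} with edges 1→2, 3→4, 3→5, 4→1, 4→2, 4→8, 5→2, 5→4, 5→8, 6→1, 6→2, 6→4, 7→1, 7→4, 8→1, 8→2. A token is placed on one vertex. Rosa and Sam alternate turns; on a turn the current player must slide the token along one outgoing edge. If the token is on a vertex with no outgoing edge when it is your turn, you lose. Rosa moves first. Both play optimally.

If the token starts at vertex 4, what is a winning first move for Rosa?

Classify positions by backward induction: terminal positions (no move available) are L. From any other position, the mover wins iff some move reaches an L.
Every edge goes from a vertex to one that appears earlier in the order 2, 1, 8, 4, 7, 5, 6, 3, so processing vertices in that order labels each vertex after all of its successors.
2: no outgoing edge → L
1: W (go to 2, an L position)
8: W (go to 2, an L position)
4: W (go to 2, an L position)
7: L (options 4(W), 1(W) are all W)
5: W (go to 2, an L position)
6: W (go to 2, an L position)
3: L (options 5(W), 4(W) are all W)
From 4, the L positions reachable in one move are: 2.

Move to 2.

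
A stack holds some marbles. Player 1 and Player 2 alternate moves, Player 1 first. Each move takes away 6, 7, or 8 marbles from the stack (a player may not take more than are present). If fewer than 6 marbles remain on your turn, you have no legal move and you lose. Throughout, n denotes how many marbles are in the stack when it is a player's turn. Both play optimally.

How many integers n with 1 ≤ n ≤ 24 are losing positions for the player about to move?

11

Work bottom-up. With no move the player to move loses. Otherwise the position is W if at least one move leads to an L position for the opponent, and L if every move leads to a W.
n=0: no move → L
n=1: no move → L
n=2: no move → L
n=3: no move → L
n=4: no move → L
n=5: no move → L
n=6: can move to 0, which is L ⇒ W
n=7: can move to 1, which is L ⇒ W
n=8: can move to 2, which is L ⇒ W
n=9: can move to 3, which is L ⇒ W
n=10: can move to 4, which is L ⇒ W
n=11: can move to 5, which is L ⇒ W
n=12: can move to 5, which is L ⇒ W
n=13: can move to 5, which is L ⇒ W
n=14: moves to 8(W), 7(W), 6(W); every one is W ⇒ L
n=15: moves to 9(W), 8(W), 7(W); every one is W ⇒ L
n=16: moves to 10(W), 9(W), 8(W); every one is W ⇒ L
n=17: moves to 11(W), 10(W), 9(W); every one is W ⇒ L
n=18: moves to 12(W), 11(W), 10(W); every one is W ⇒ L
n=19: moves to 13(W), 12(W), 11(W); every one is W ⇒ L
n=20: can move to 14, which is L ⇒ W
n=21: can move to 15, which is L ⇒ W
n=22: can move to 16, which is L ⇒ W
n=23: can move to 17, which is L ⇒ W
n=24: can move to 18, which is L ⇒ W
L entries with 1 ≤ n ≤ 24 (n=0 is outside the asked range and is not counted): n = 1, 2, 3, 4, 5, 14, 15, 16, 17, 18, 19; that makes 11.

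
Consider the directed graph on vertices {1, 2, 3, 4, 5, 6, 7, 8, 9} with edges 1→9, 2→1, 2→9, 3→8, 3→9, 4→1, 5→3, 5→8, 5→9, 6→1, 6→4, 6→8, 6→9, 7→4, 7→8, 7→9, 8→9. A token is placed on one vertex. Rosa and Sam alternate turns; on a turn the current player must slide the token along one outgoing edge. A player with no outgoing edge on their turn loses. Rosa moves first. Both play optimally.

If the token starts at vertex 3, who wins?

Use the standard recursion: the mover loses at a terminal position; elsewhere, the mover wins exactly when some move hands the opponent an L position.
Every edge goes from a vertex to one that appears earlier in the order 9, 8, 3, 1, 4, 7, 5, 6, 2, so processing vertices in that order labels each vertex after all of its successors.
9: no outgoing edge → L
8: reaches L-position 9 → W
3: reaches L-position 9 → W
1: reaches L-position 9 → W
4: only reaches 1(W), which is W → L
7: reaches L-position 4 → W
5: reaches L-position 9 → W
6: reaches L-position 4 → W
2: reaches L-position 9 → W
The starting position 3 is W: Rosa should move to 9, handing over an L position.

Rosa wins.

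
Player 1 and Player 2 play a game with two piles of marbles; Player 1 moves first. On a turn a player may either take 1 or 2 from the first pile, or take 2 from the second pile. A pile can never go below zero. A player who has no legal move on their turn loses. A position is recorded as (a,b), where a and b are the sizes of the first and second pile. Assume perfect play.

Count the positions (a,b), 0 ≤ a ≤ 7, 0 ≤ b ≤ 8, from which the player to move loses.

Use the standard recursion: the mover loses at a terminal position; elsewhere, the mover wins exactly when some move hands the opponent an L position.
Every move lowers a or b (never raises either), so fill the grid row by row in increasing a, and left to right within a row: each cell's successors are then already labelled.
      b=0  b=1  b=2  b=3  b=4  b=5  b=6  b=7  b=8
a=0:    L    L    W    W    L    L    W    W    L
a=1:    W    W    L    L    W    W    L    L    W
a=2:    W    W    W    W    W    W    W    W    W
a=3:    L    L    W    W    L    L    W    W    L
a=4:    W    W    L    L    W    W    L    L    W
a=5:    W    W    W    W    W    W    W    W    W
a=6:    L    L    W    W    L    L    W    W    L
a=7:    W    W    L    L    W    W    L    L    W
Cells with no legal move (terminal, hence L): (0,0), (0,1).
The remaining L cells, each justified by listing all of its moves:
(0,4): the only move is to (0,2)(W), a W ⇒ L
(0,5): the only move is to (0,3)(W), a W ⇒ L
(0,8): the only move is to (0,6)(W), a W ⇒ L
(1,2): moves to (0,2)(W), (1,0)(W); every one is W ⇒ L
(1,3): moves to (0,3)(W), (1,1)(W); every one is W ⇒ L
(1,6): moves to (0,6)(W), (1,4)(W); every one is W ⇒ L
(1,7): moves to (0,7)(W), (1,5)(W); every one is W ⇒ L
(3,0): moves to (2,0)(W), (1,0)(W); every one is W ⇒ L
(3,1): moves to (2,1)(W), (1,1)(W); every one is W ⇒ L
(3,4): moves to (2,4)(W), (1,4)(W), (3,2)(W); every one is W ⇒ L
(3,5): moves to (2,5)(W), (1,5)(W), (3,3)(W); every one is W ⇒ L
(3,8): moves to (2,8)(W), (1,8)(W), (3,6)(W); every one is W ⇒ L
(4,2): moves to (3,2)(W), (2,2)(W), (4,0)(W); every one is W ⇒ L
(4,3): moves to (3,3)(W), (2,3)(W), (4,1)(W); every one is W ⇒ L
(4,6): moves to (3,6)(W), (2,6)(W), (4,4)(W); every one is W ⇒ L
(4,7): moves to (3,7)(W), (2,7)(W), (4,5)(W); every one is W ⇒ L
(6,0): moves to (5,0)(W), (4,0)(W); every one is W ⇒ L
(6,1): moves to (5,1)(W), (4,1)(W); every one is W ⇒ L
(6,4): moves to (5,4)(W), (4,4)(W), (6,2)(W); every one is W ⇒ L
(6,5): moves to (5,5)(W), (4,5)(W), (6,3)(W); every one is W ⇒ L
(6,8): moves to (5,8)(W), (4,8)(W), (6,6)(W); every one is W ⇒ L
(7,2): moves to (6,2)(W), (5,2)(W), (7,0)(W); every one is W ⇒ L
(7,3): moves to (6,3)(W), (5,3)(W), (7,1)(W); every one is W ⇒ L
(7,6): moves to (6,6)(W), (5,6)(W), (7,4)(W); every one is W ⇒ L
(7,7): moves to (6,7)(W), (5,7)(W), (7,5)(W); every one is W ⇒ L
Every other cell has at least one move into one of the L cells above, so it is W.
L cells per row: a=0: 5, a=1: 4, a=2: 0, a=3: 5, a=4: 4, a=5: 0, a=6: 5, a=7: 4; total 27.

27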